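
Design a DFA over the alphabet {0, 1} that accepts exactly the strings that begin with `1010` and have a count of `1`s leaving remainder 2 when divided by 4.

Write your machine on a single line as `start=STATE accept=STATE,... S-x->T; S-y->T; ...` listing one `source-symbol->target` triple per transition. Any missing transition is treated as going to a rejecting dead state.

Build one automaton per condition and run them in lockstep. The first has 6 states tracking whether the input so far still matches the prefix `1010`; the second has 4 states tracking the count of `1`s modulo 4. A product state is a pair (one from each), accepting exactly when both do. Equivalent product states are then merged.
9 states suffice.
        0   1  
>  S0   S1  S2 
   S1   S1  S1 
   S2   S3  S1 
   S3   S1  S4 
   S4   S5  S1 
 * S5   S5  S6 
   S6   S6  S7 
   S7   S7  S8 
   S8   S8  S5 
(> = start, * = accepting)

start=S0; accept=S5; S0-0->S1; S0-1->S2; S1-0->S1; S1-1->S1; S2-0->S3; S2-1->S1; S3-0->S1; S3-1->S4; S4-0->S5; S4-1->S1; S5-0->S5; S5-1->S6; S6-0->S6; S6-1->S7; S7-0->S7; S7-1->S8; S8-0->S8; S8-1->S5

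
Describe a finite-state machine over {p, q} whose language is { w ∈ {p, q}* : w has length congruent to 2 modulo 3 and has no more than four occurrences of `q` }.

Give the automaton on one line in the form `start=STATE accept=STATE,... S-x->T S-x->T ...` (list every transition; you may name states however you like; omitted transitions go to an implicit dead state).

start=S0 accept=S3,S4,S5,S12,S13 S0-p->S1 S0-q->S2 S1-p->S3 S1-q->S4 S2-p->S4 S2-q->S5 S3-p->S0 S3-q->S6 S4-p->S6 S4-q->S7 S5-p->S7 S5-q->S8 S6-p->S2 S6-q->S9 S7-p->S9 S7-q->S10 S8-p->S10 S8-q->S11 S9-p->S5 S9-q->S12 S10-p->S12 S10-q->S13 S11-p->S13 S11-q->S14 S12-p->S8 S12-q->S15 S13-p->S15 S13-q->S16 S14-p->S16 S14-q->S16 S15-p->S11 S15-q->S17 S16-p->S17 S16-q->S17 S17-p->S14 S17-q->S14

Handle the two conditions separately and then intersect. One (3 states) tracks the input length modulo 3; the other (6 states) tracks the count of `q`s, saturating at 5. Each combined state is a pair, one component from each; accept when both components accept.
With 18 states:
          p    q  
>  S0     S1   S2 
   S1     S3   S4 
   S2     S4   S5 
 * S3     S0   S6 
 * S4     S6   S7 
 * S5     S7   S8 
   S6     S2   S9 
   S7     S9  S10 
   S8    S10  S11 
   S9     S5  S12 
   S10   S12  S13 
   S11   S13  S14 
 * S12    S8  S15 
 * S13   S15  S16 
   S14   S16  S16 
   S15   S11  S17 
   S16   S17  S17 
   S17   S14  S14 
(> = start, * = accepting)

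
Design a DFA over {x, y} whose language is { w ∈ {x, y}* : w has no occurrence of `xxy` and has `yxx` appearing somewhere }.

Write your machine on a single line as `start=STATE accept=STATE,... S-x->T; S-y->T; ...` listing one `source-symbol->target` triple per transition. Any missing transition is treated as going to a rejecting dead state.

Handle the two conditions separately and then intersect. One (4 states) tracks partial matches of the forbidden pattern `xxy`; the other (4 states) tracks whether and how much of `yxx` has been seen. Each combined state is a pair, one component from each; accept when both components accept.
A 9-state machine:
        x   y  
>  S0   S1  S2 
   S1   S3  S2 
   S2   S4  S2 
   S3   S3  S5 
   S4   S6  S2 
   S5   S7  S5 
 * S6   S6  S8 
   S7   S8  S5 
   S8   S8  S8 
(> = start, * = accepting)

start=S0; accept=S6; S0-x->S1; S0-y->S2; S1-x->S3; S1-y->S2; S2-x->S4; S2-y->S2; S3-x->S3; S3-y->S5; S4-x->S6; S4-y->S2; S5-x->S7; S5-y->S5; S6-x->S6; S6-y->S8; S7-x->S8; S7-y->S5; S8-x->S8; S8-y->S8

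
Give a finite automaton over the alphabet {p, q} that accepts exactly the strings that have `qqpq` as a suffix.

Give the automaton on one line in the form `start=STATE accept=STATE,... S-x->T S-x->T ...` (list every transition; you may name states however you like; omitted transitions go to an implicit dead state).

start=A accept=E A-p->A A-q->B B-p->A B-q->C C-p->D C-q->C D-p->A D-q->E E-p->A E-q->C

Let each state record the length of the longest suffix of the input read so far that is also a prefix of `qqpq`. B means the last symbol is `q`; C means the last 2 symbols are `qq`; D means the last 3 symbols are `qqp`; E means the last 4 symbols are `qqpq`. Accept only at E, where the string currently ends in `qqpq`.
With 5 states:
       p  q 
>  A   A  B 
   B   A  C 
   C   D  C 
   D   A  E 
 * E   A  C 
(> = start, * = accepting)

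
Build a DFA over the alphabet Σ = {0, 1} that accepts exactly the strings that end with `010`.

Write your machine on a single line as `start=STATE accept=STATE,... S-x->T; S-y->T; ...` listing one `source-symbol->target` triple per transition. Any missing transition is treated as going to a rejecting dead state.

start=q0; accept=q3; q0-0->q1; q0-1->q0; q1-0->q1; q1-1->q2; q2-0->q3; q2-1->q0; q3-0->q1; q3-1->q2

Let each state record the length of the longest suffix of the input read so far that is also a prefix of `010`. q1 means the last symbol is `0`; q2 means the last 2 symbols are `01`; q3 means the last 3 symbols are `010`. Accept only at q3, where the string currently ends in `010`.
A 4-state machine:
        0   1  
>  q0   q1  q0 
   q1   q1  q2 
   q2   q3  q0 
 * q3   q1  q2 
(> = start, * = accepting)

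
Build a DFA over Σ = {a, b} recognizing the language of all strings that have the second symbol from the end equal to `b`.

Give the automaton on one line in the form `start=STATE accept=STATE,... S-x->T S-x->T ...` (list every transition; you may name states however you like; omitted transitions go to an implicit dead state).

Because acceptance depends on a position counted from the end, the machine has to buffer the most recent 2 symbols. Make each state the string of the last up-to-2 symbols read; on input `x` shift the window left and append `x`. Accept when the buffered window has length 2 and begins with `b`.
7 states suffice.
        a   b  
>  S0   S1  S2 
   S1   S3  S4 
   S2   S5  S6 
   S3   S3  S4 
   S4   S5  S6 
 * S5   S3  S4 
 * S6   S5  S6 
(> = start, * = accepting)

start=S0 accept=S5,S6 S0-a->S1 S0-b->S2 S1-a->S3 S1-b->S4 S2-a->S5 S2-b->S6 S3-a->S3 S3-b->S4 S4-a->S5 S4-b->S6 S5-a->S3 S5-b->S4 S6-a->S5 S6-b->S6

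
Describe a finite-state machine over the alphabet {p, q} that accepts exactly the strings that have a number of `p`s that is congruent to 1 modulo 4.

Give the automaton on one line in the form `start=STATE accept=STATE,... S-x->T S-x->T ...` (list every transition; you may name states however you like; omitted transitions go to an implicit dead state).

Keep the running count of `p`s modulo 4: each `p` advances along the cycle A → B → C → D → A while other symbols loop. Accept at B.
With 4 states:
       p  q 
>  A   B  A 
 * B   C  B 
   C   D  C 
   D   A  D 
(> = start, * = accepting)

start=A accept=B A-p->B A-q->A B-p->C B-q->B C-p->D C-q->C D-p->A D-q->D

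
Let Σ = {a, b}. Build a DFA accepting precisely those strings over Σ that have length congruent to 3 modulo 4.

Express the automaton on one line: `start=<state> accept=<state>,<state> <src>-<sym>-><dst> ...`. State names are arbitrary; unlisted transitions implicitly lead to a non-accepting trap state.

start=s0 accept=s3 s0-a->s1 s0-b->s1 s1-a->s2 s1-b->s2 s2-a->s3 s2-b->s3 s3-a->s0 s3-b->s0

Count input length modulo 4: every symbol advances one step around the cycle s0 → s1 → s2 → s3 → s0. Accept at s3.
A 4-state machine:
        a   b  
>  s0   s1  s1 
   s1   s2  s2 
   s2   s3  s3 
 * s3   s0  s0 
(> = start, * = accepting)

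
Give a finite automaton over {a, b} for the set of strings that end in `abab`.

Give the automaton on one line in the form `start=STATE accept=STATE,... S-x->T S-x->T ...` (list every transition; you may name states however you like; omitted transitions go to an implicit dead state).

start=s0 accept=s4 s0-a->s1 s0-b->s0 s1-a->s1 s1-b->s2 s2-a->s3 s2-b->s0 s3-a->s1 s3-b->s4 s4-a->s3 s4-b->s0

Let each state record the length of the longest suffix of the input read so far that is also a prefix of `abab`. s1 means the last symbol is `a`; s2 means the last 2 symbols are `ab`; s3 means the last 3 symbols are `aba`; s4 means the last 4 symbols are `abab`. Accept only at s4, where the string currently ends in `abab`.
A 5-state machine:
        a   b  
>  s0   s1  s0 
   s1   s1  s2 
   s2   s3  s0 
   s3   s1  s4 
 * s4   s3  s0 
(> = start, * = accepting)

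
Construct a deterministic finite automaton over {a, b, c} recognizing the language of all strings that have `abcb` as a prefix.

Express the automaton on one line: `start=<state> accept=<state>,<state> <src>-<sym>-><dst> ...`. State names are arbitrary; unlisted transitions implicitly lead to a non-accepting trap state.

start=q0 accept=q4 q0-a->q1 q0-b->q5 q0-c->q5 q1-a->q5 q1-b->q2 q1-c->q5 q2-a->q5 q2-b->q5 q2-c->q3 q3-a->q5 q3-b->q4 q3-c->q5 q4-a->q4 q4-b->q4 q4-c->q4 q5-a->q5 q5-b->q5 q5-c->q5

Walk along `abcb` while the input agrees: from q0 take `a` to q1, and so on. Any deviation drops to the rejecting sink q5. Once q4 is reached the prefix is confirmed and every continuation is accepted.
6 states suffice.
        a   b   c  
>  q0   q1  q5  q5 
   q1   q5  q2  q5 
   q2   q5  q5  q3 
   q3   q5  q4  q5 
 * q4   q4  q4  q4 
   q5   q5  q5  q5 
(> = start, * = accepting)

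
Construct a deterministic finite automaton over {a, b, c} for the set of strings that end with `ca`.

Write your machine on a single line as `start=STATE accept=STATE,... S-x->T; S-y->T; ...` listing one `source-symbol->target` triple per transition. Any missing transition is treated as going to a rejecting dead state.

start=s0; accept=s2; s0-a->s0; s0-b->s0; s0-c->s1; s1-a->s2; s1-b->s0; s1-c->s1; s2-a->s0; s2-b->s0; s2-c->s1

Let each state record the length of the longest suffix of the input read so far that is also a prefix of `ca`. s1 means the last symbol is `c`; s2 means the last 2 symbols are `ca`. Accept only at s2, where the string currently ends in `ca`.
A 3-state machine:
        a   b   c  
>  s0   s0  s0  s1 
   s1   s2  s0  s1 
 * s2   s0  s0  s1 
(> = start, * = accepting)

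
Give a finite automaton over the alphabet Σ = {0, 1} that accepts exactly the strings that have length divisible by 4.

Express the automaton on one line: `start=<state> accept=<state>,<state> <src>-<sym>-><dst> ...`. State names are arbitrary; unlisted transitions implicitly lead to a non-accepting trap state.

Count input length modulo 4: every symbol advances one step around the cycle A → B → C → D → A. Accept at A.
4 states suffice.
       0  1 
>* A   B  B 
   B   C  C 
   C   D  D 
   D   A  A 
(> = start, * = accepting)

start=A accept=A A-0->B A-1->B B-0->C B-1->C C-0->D C-1->D D-0->A D-1->A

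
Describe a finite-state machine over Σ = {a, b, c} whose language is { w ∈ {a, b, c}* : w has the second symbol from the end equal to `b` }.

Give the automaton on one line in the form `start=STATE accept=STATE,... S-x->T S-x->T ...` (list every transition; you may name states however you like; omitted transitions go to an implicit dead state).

Because acceptance depends on a position counted from the end, the machine has to buffer the most recent 2 symbols. Make each state the string of the last up-to-2 symbols read; on input `x` shift the window left and append `x`. Accept when the buffered window has length 2 and begins with `b`.
With 13 states:
          a    b    c  
>  q0     q1   q2   q3 
   q1     q4   q5   q6 
   q2     q7   q8   q9 
   q3    q10  q11  q12 
   q4     q4   q5   q6 
   q5     q7   q8   q9 
   q6    q10  q11  q12 
 * q7     q4   q5   q6 
 * q8     q7   q8   q9 
 * q9    q10  q11  q12 
   q10    q4   q5   q6 
   q11    q7   q8   q9 
   q12   q10  q11  q12 
(> = start, * = accepting)

start=q0 accept=q7,q8,q9 q0-a->q1 q0-b->q2 q0-c->q3 q1-a->q4 q1-b->q5 q1-c->q6 q2-a->q7 q2-b->q8 q2-c->q9 q3-a->q10 q3-b->q11 q3-c->q12 q4-a->q4 q4-b->q5 q4-c->q6 q5-a->q7 q5-b->q8 q5-c->q9 q6-a->q10 q6-b->q11 q6-c->q12 q7-a->q4 q7-b->q5 q7-c->q6 q8-a->q7 q8-b->q8 q8-c->q9 q9-a->q10 q9-b->q11 q9-c->q12 q10-a->q4 q10-b->q5 q10-c->q6 q11-a->q7 q11-b->q8 q11-c->q9 q12-a->q10 q12-b->q11 q12-c->q12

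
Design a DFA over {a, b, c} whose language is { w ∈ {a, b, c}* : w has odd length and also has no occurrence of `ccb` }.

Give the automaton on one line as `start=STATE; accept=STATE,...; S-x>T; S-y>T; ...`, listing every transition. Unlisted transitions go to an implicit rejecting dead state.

start=s0; accept=s1,s2,s5; s0-a>s1; s0-b>s1; s0-c>s2; s1-a>s0; s1-b>s0; s1-c>s3; s2-a>s0; s2-b>s0; s2-c>s4; s3-a>s1; s3-b>s1; s3-c>s5; s4-a>s1; s4-b>s6; s4-c>s5; s5-a>s0; s5-b>s6; s5-c>s4; s6-a>s6; s6-b>s6; s6-c>s6

Build one automaton per condition and run them in lockstep. The first has 2 states tracking the input length modulo 2; the second has 4 states tracking partial matches of the forbidden pattern `ccb`. A product state is a pair (one from each), accepting exactly when both do. Minimizing collapses redundant product states.
        a   b   c  
>  s0   s1  s1  s2 
 * s1   s0  s0  s3 
 * s2   s0  s0  s4 
   s3   s1  s1  s5 
   s4   s1  s6  s5 
 * s5   s0  s6  s4 
   s6   s6  s6  s6 
(> = start, * = accepting)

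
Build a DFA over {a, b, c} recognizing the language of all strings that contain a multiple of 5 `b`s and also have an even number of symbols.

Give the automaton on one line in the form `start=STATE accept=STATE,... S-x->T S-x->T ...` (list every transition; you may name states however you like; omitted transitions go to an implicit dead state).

Handle the two conditions separately and then intersect. The first has 5 states tracking the count of `b`s modulo 5; the second has 2 states tracking the input length modulo 2. A product state is a pair (one from each), accepting exactly when both do.
A 10-state machine:
        a   b   c  
>* S0   S1  S2  S1 
   S1   S0  S3  S0 
   S2   S3  S4  S3 
   S3   S2  S5  S2 
   S4   S5  S6  S5 
   S5   S4  S7  S4 
   S6   S7  S8  S7 
   S7   S6  S9  S6 
   S8   S9  S1  S9 
   S9   S8  S0  S8 
(> = start, * = accepting)

start=S0 accept=S0 S0-a->S1 S0-b->S2 S0-c->S1 S1-a->S0 S1-b->S3 S1-c->S0 S2-a->S3 S2-b->S4 S2-c->S3 S3-a->S2 S3-b->S5 S3-c->S2 S4-a->S5 S4-b->S6 S4-c->S5 S5-a->S4 S5-b->S7 S5-c->S4 S6-a->S7 S6-b->S8 S6-c->S7 S7-a->S6 S7-b->S9 S7-c->S6 S8-a->S9 S8-b->S1 S8-c->S9 S9-a->S8 S9-b->S0 S9-c->S8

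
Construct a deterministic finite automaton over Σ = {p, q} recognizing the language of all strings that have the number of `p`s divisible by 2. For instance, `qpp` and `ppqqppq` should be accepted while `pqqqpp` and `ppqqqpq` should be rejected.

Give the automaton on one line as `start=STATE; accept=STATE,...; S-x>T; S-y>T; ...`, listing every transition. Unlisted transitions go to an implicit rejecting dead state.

start=S0; accept=S0; S0-p>S1; S0-q>S0; S1-p>S0; S1-q>S1

Keep the running count of `p`s modulo 2: each `p` advances along the cycle S0 → S1 → S0 while other symbols loop. Accept at S0.
2 states suffice.
        p   q  
>* S0   S1  S0 
   S1   S0  S1 
(> = start, * = accepting)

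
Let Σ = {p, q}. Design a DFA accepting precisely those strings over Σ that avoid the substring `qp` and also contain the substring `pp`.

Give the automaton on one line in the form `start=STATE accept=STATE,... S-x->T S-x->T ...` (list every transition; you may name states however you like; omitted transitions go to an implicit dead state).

Handle the two conditions separately and then intersect. One (3 states) tracks partial matches of the forbidden pattern `qp`; the other (3 states) tracks whether and how much of `pp` has been seen. Each combined state is a pair, one component from each; accept when both components accept.
       p  q 
>  A   B  C 
   B   D  C 
   C   E  C 
 * D   D  F 
   E   G  H 
 * F   G  F 
   G   G  G 
   H   E  H 
(> = start, * = accepting)

start=A accept=D,F A-p->B A-q->C B-p->D B-q->C C-p->E C-q->C D-p->D D-q->F E-p->G E-q->H F-p->G F-q->F G-p->G G-q->G H-p->E H-q->H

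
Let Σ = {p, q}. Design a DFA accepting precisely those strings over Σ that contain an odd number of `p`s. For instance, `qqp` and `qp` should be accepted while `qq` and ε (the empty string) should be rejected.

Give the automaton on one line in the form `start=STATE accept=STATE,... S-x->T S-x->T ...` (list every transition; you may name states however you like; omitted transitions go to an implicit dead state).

Keep the running count of `p`s modulo 2: each `p` advances along the cycle s0 → s1 → s0 while other symbols loop. Accept at s1.
With 2 states:
        p   q  
>  s0   s1  s0 
 * s1   s0  s1 
(> = start, * = accepting)

start=s0 accept=s1 s0-p->s1 s0-q->s0 s1-p->s0 s1-q->s1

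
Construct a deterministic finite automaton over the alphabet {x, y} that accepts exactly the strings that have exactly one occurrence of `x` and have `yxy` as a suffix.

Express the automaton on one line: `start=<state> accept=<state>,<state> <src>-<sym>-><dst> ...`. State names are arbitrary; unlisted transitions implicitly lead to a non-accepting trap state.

Build one automaton per condition and run them in lockstep. One (3 states) tracks the count of `x`s, saturating at 2; the other (4 states) tracks how much of the suffix `yxy` has currently been matched. Each combined state is a pair, one component from each; accept when both components accept.
        x   y  
>  q0   q1  q2 
   q1   q3  q4 
   q2   q5  q2 
   q3   q3  q6 
   q4   q7  q4 
   q5   q3  q8 
   q6   q7  q6 
   q7   q3  q9 
 * q8   q7  q4 
   q9   q7  q6 
(> = start, * = accepting)

start=q0 accept=q8 q0-x->q1 q0-y->q2 q1-x->q3 q1-y->q4 q2-x->q5 q2-y->q2 q3-x->q3 q3-y->q6 q4-x->q7 q4-y->q4 q5-x->q3 q5-y->q8 q6-x->q7 q6-y->q6 q7-x->q3 q7-y->q9 q8-x->q7 q8-y->q4 q9-x->q7 q9-y->q6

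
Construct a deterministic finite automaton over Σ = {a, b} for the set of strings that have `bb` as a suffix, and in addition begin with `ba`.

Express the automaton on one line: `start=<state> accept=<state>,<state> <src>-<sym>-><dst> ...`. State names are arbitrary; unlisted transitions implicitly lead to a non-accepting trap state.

start=S0 accept=S7 S0-a->S1 S0-b->S2 S1-a->S1 S1-b->S3 S2-a->S4 S2-b->S5 S3-a->S1 S3-b->S5 S4-a->S4 S4-b->S6 S5-a->S1 S5-b->S5 S6-a->S4 S6-b->S7 S7-a->S4 S7-b->S7

Build one automaton per condition and run them in lockstep. The first has 3 states tracking how much of the suffix `bb` has currently been matched; the second has 4 states tracking whether the input so far still matches the prefix `ba`. A product state is a pair (one from each), accepting exactly when both do.
With 8 states:
        a   b  
>  S0   S1  S2 
   S1   S1  S3 
   S2   S4  S5 
   S3   S1  S5 
   S4   S4  S6 
   S5   S1  S5 
   S6   S4  S7 
 * S7   S4  S7 
(> = start, * = accepting)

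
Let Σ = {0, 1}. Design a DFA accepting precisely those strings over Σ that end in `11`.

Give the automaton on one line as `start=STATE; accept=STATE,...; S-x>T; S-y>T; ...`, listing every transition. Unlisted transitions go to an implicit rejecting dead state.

start=q0; accept=q2; q0-0>q0; q0-1>q1; q1-0>q0; q1-1>q2; q2-0>q0; q2-1>q2

Remember how much of `11` the current input suffix matches. State q0 means no match yet; q1 means the last symbol is `1`; q2 means the last 2 symbols are `11`. Only q2 accepts. On a mismatch, fall back to the longest proper suffix that is still a prefix of `11`.
A 3-state machine:
        0   1  
>  q0   q0  q1 
   q1   q0  q2 
 * q2   q0  q2 
(> = start, * = accepting)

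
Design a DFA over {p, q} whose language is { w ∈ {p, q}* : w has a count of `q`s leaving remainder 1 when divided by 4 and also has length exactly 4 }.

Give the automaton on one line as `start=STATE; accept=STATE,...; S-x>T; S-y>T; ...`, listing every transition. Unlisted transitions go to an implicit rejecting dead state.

start=A; accept=I; A-p>B; A-q>C; B-p>D; B-q>E; C-p>E; C-q>F; D-p>G; D-q>H; E-p>H; E-q>F; F-p>F; F-q>F; G-p>F; G-q>I; H-p>I; H-q>F; I-p>F; I-q>F

Build one automaton per condition and run them in lockstep. One (4 states) tracks the count of `q`s modulo 4; the other (6 states) tracks the input length, saturating at 5. Each combined state is a pair, one component from each; accept when both components accept. Equivalent product states are then merged.
A 9-state machine:
       p  q 
>  A   B  C 
   B   D  E 
   C   E  F 
   D   G  H 
   E   H  F 
   F   F  F 
   G   F  I 
   H   I  F 
 * I   F  F 
(> = start, * = accepting)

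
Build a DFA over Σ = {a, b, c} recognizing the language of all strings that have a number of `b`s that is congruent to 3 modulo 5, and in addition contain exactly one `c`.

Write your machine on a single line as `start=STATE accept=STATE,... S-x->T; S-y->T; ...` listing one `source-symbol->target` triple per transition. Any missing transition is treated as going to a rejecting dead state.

Run two small machines in parallel and take their product. One (5 states) tracks the count of `b`s modulo 5; the other (3 states) tracks the count of `c`s, saturating at 2. Each combined state is a pair, one component from each; accept when both components accept.
A 15-state machine:
          a    b    c  
>  s0     s0   s1   s2 
   s1     s1   s3   s4 
   s2     s2   s4   s5 
   s3     s3   s6   s7 
   s4     s4   s7   s8 
   s5     s5   s8   s5 
   s6     s6   s9  s10 
   s7     s7  s10  s11 
   s8     s8  s11   s8 
   s9     s9   s0  s12 
 * s10   s10  s12  s13 
   s11   s11  s13  s11 
   s12   s12   s2  s14 
   s13   s13  s14  s13 
   s14   s14   s5  s14 
(> = start, * = accepting)

start=s0; accept=s10; s0-a->s0; s0-b->s1; s0-c->s2; s1-a->s1; s1-b->s3; s1-c->s4; s2-a->s2; s2-b->s4; s2-c->s5; s3-a->s3; s3-b->s6; s3-c->s7; s4-a->s4; s4-b->s7; s4-c->s8; s5-a->s5; s5-b->s8; s5-c->s5; s6-a->s6; s6-b->s9; s6-c->s10; s7-a->s7; s7-b->s10; s7-c->s11; s8-a->s8; s8-b->s11; s8-c->s8; s9-a->s9; s9-b->s0; s9-c->s12; s10-a->s10; s10-b->s12; s10-c->s13; s11-a->s11; s11-b->s13; s11-c->s11; s12-a->s12; s12-b->s2; s12-c->s14; s13-a->s13; s13-b->s14; s13-c->s13; s14-a->s14; s14-b->s5; s14-c->s14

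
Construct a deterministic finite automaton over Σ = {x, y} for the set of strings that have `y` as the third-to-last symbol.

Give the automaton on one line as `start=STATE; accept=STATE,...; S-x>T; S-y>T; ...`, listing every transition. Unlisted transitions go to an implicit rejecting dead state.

Because acceptance depends on a position counted from the end, the machine has to buffer the most recent 3 symbols. Make each state the string of the last up-to-3 symbols read; on input `x` shift the window left and append `x`. Accept when the buffered window has length 3 and begins with `y`.
          x    y  
>  q0     q1   q2 
   q1     q3   q4 
   q2     q5   q6 
   q3     q7   q8 
   q4     q9  q10 
   q5    q11  q12 
   q6    q13  q14 
   q7     q7   q8 
   q8     q9  q10 
   q9    q11  q12 
   q10   q13  q14 
 * q11    q7   q8 
 * q12    q9  q10 
 * q13   q11  q12 
 * q14   q13  q14 
(> = start, * = accepting)

start=q0; accept=q11,q12,q13,q14; q0-x>q1; q0-y>q2; q1-x>q3; q1-y>q4; q2-x>q5; q2-y>q6; q3-x>q7; q3-y>q8; q4-x>q9; q4-y>q10; q5-x>q11; q5-y>q12; q6-x>q13; q6-y>q14; q7-x>q7; q7-y>q8; q8-x>q9; q8-y>q10; q9-x>q11; q9-y>q12; q10-x>q13; q10-y>q14; q11-x>q7; q11-y>q8; q12-x>q9; q12-y>q10; q13-x>q11; q13-y>q12; q14-x>q13; q14-y>q14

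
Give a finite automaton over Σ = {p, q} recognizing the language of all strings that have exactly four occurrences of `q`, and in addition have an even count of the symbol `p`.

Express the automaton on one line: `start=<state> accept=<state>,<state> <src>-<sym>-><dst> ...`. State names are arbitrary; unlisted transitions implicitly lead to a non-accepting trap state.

Build one automaton per condition and run them in lockstep. The first has 6 states tracking the count of `q`s, saturating at 5; the second has 2 states tracking the count of `p`s modulo 2. A product state is a pair (one from each), accepting exactly when both do.
12 states suffice.
          p    q  
>  S0     S1   S2 
   S1     S0   S3 
   S2     S3   S4 
   S3     S2   S5 
   S4     S5   S6 
   S5     S4   S7 
   S6     S7   S8 
   S7     S6   S9 
 * S8     S9  S10 
   S9     S8  S11 
   S10   S11  S10 
   S11   S10  S11 
(> = start, * = accepting)

start=S0 accept=S8 S0-p->S1 S0-q->S2 S1-p->S0 S1-q->S3 S2-p->S3 S2-q->S4 S3-p->S2 S3-q->S5 S4-p->S5 S4-q->S6 S5-p->S4 S5-q->S7 S6-p->S7 S6-q->S8 S7-p->S6 S7-q->S9 S8-p->S9 S8-q->S10 S9-p->S8 S9-q->S11 S10-p->S11 S10-q->S10 S11-p->S10 S11-q->S11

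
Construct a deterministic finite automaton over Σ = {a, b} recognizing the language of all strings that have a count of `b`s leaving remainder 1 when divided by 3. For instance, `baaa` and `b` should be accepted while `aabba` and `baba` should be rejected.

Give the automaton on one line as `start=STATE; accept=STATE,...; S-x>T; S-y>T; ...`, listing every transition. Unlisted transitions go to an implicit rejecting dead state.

start=q0; accept=q1; q0-a>q0; q0-b>q1; q1-a>q1; q1-b>q2; q2-a>q2; q2-b>q0

Keep the running count of `b`s modulo 3: each `b` advances along the cycle q0 → q1 → q2 → q0 while other symbols loop. Accept at q1.
3 states suffice.
        a   b  
>  q0   q0  q1 
 * q1   q1  q2 
   q2   q2  q0 
(> = start, * = accepting)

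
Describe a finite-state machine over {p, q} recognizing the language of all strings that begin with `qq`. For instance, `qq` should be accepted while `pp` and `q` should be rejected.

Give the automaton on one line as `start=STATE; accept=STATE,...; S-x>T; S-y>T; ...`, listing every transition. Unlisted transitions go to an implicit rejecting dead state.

start=A; accept=C; A-p>D; A-q>B; B-p>D; B-q>C; C-p>C; C-q>C; D-p>D; D-q>D

Walk along `qq` while the input agrees: from A take `q` to B, and so on. Any deviation drops to the rejecting sink D. Once C is reached the prefix is confirmed and every continuation is accepted.
With 4 states:
       p  q 
>  A   D  B 
   B   D  C 
 * C   C  C 
   D   D  D 
(> = start, * = accepting)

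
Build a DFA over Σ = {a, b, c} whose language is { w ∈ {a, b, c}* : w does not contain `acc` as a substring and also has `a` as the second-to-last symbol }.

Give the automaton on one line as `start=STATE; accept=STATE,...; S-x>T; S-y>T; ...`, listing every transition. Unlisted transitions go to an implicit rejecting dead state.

Run two small machines in parallel and take their product. One (4 states) tracks partial matches of the forbidden pattern `acc`; the other (13 states) tracks the last 2 symbols read. Each combined state is a pair, one component from each; accept when both components accept. After merging equivalent states the machine shrinks.
        a   b   c  
>  s0   s1  s0  s0 
   s1   s2  s3  s4 
 * s2   s2  s3  s4 
 * s3   s1  s0  s0 
 * s4   s1  s0  s5 
   s5   s5  s5  s5 
(> = start, * = accepting)

start=s0; accept=s2,s3,s4; s0-a>s1; s0-b>s0; s0-c>s0; s1-a>s2; s1-b>s3; s1-c>s4; s2-a>s2; s2-b>s3; s2-c>s4; s3-a>s1; s3-b>s0; s3-c>s0; s4-a>s1; s4-b>s0; s4-c>s5; s5-a>s5; s5-b>s5; s5-c>s5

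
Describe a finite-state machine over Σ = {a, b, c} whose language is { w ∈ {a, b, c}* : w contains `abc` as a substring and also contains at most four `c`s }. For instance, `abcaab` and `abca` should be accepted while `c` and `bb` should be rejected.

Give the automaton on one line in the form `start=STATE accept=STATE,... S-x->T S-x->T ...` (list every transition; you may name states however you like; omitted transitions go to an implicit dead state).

Run two small machines in parallel and take their product. One (4 states) tracks whether and how much of `abc` has been seen; the other (6 states) tracks the count of `c`s, saturating at 5. Each combined state is a pair, one component from each; accept when both components accept. After merging equivalent states the machine shrinks.
A 17-state machine:
          a    b    c  
>  q0     q1   q0   q2 
   q1     q1   q3   q2 
   q2     q4   q2   q5 
   q3     q1   q0   q6 
   q4     q4   q7   q5 
   q5     q8   q5   q9 
 * q6     q6   q6  q10 
   q7     q4   q2  q10 
   q8     q8  q11   q9 
   q9    q12   q9  q13 
 * q10   q10  q10  q14 
   q11    q8   q5  q14 
   q12   q12  q15  q13 
   q13   q13  q13  q13 
 * q14   q14  q14  q16 
   q15   q12   q9  q16 
 * q16   q16  q16  q13 
(> = start, * = accepting)

start=q0 accept=q6,q10,q14,q16 q0-a->q1 q0-b->q0 q0-c->q2 q1-a->q1 q1-b->q3 q1-c->q2 q2-a->q4 q2-b->q2 q2-c->q5 q3-a->q1 q3-b->q0 q3-c->q6 q4-a->q4 q4-b->q7 q4-c->q5 q5-a->q8 q5-b->q5 q5-c->q9 q6-a->q6 q6-b->q6 q6-c->q10 q7-a->q4 q7-b->q2 q7-c->q10 q8-a->q8 q8-b->q11 q8-c->q9 q9-a->q12 q9-b->q9 q9-c->q13 q10-a->q10 q10-b->q10 q10-c->q14 q11-a->q8 q11-b->q5 q11-c->q14 q12-a->q12 q12-b->q15 q12-c->q13 q13-a->q13 q13-b->q13 q13-c->q13 q14-a->q14 q14-b->q14 q14-c->q16 q15-a->q12 q15-b->q9 q15-c->q16 q16-a->q16 q16-b->q16 q16-c->q13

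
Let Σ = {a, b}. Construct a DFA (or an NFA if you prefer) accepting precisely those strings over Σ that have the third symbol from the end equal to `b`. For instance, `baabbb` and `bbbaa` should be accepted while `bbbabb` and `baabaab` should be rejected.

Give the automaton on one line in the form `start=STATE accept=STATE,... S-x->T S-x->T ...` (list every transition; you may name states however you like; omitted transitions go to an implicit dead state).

A DFA must remember the last 3 symbols (since which symbol is third-to-last isn't known until the input ends). Use one state per possible window of the last ≤3 symbols; accept from those whose window starts with `b`.
          a    b  
>  q0     q1   q2 
   q1     q3   q4 
   q2     q5   q6 
   q3     q7   q8 
   q4     q9  q10 
   q5    q11  q12 
   q6    q13  q14 
   q7     q7   q8 
   q8     q9  q10 
   q9    q11  q12 
   q10   q13  q14 
 * q11    q7   q8 
 * q12    q9  q10 
 * q13   q11  q12 
 * q14   q13  q14 
(> = start, * = accepting)

start=q0 accept=q11,q12,q13,q14 q0-a->q1 q0-b->q2 q1-a->q3 q1-b->q4 q2-a->q5 q2-b->q6 q3-a->q7 q3-b->q8 q4-a->q9 q4-b->q10 q5-a->q11 q5-b->q12 q6-a->q13 q6-b->q14 q7-a->q7 q7-b->q8 q8-a->q9 q8-b->q10 q9-a->q11 q9-b->q12 q10-a->q13 q10-b->q14 q11-a->q7 q11-b->q8 q12-a->q9 q12-b->q10 q13-a->q11 q13-b->q12 q14-a->q13 q14-b->q14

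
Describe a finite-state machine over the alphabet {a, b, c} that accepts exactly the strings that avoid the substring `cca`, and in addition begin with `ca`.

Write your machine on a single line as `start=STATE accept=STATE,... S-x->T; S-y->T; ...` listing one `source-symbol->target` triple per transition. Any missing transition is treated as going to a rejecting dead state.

start=S0; accept=S4,S6,S8; S0-a->S1; S0-b->S1; S0-c->S2; S1-a->S1; S1-b->S1; S1-c->S3; S2-a->S4; S2-b->S1; S2-c->S5; S3-a->S1; S3-b->S1; S3-c->S5; S4-a->S4; S4-b->S4; S4-c->S6; S5-a->S7; S5-b->S1; S5-c->S5; S6-a->S4; S6-b->S4; S6-c->S8; S7-a->S7; S7-b->S7; S7-c->S7; S8-a->S9; S8-b->S4; S8-c->S8; S9-a->S9; S9-b->S9; S9-c->S9

Handle the two conditions separately and then intersect. The first has 4 states tracking partial matches of the forbidden pattern `cca`; the second has 4 states tracking whether the input so far still matches the prefix `ca`. A product state is a pair (one from each), accepting exactly when both do.
A 10-state machine:
        a   b   c  
>  S0   S1  S1  S2 
   S1   S1  S1  S3 
   S2   S4  S1  S5 
   S3   S1  S1  S5 
 * S4   S4  S4  S6 
   S5   S7  S1  S5 
 * S6   S4  S4  S8 
   S7   S7  S7  S7 
 * S8   S9  S4  S8 
   S9   S9  S9  S9 
(> = start, * = accepting)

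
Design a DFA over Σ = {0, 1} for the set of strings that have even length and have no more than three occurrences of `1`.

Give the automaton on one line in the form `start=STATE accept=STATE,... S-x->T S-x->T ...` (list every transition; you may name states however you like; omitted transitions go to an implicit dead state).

start=s0 accept=s0,s3,s4,s7 s0-0->s1 s0-1->s2 s1-0->s0 s1-1->s3 s2-0->s3 s2-1->s4 s3-0->s2 s3-1->s5 s4-0->s5 s4-1->s6 s5-0->s4 s5-1->s7 s6-0->s7 s6-1->s8 s7-0->s6 s7-1->s8 s8-0->s8 s8-1->s8

Build one automaton per condition and run them in lockstep. The first has 2 states tracking the input length modulo 2; the second has 5 states tracking the count of `1`s, saturating at 4. A product state is a pair (one from each), accepting exactly when both do. Minimizing collapses redundant product states.
9 states suffice.
        0   1  
>* s0   s1  s2 
   s1   s0  s3 
   s2   s3  s4 
 * s3   s2  s5 
 * s4   s5  s6 
   s5   s4  s7 
   s6   s7  s8 
 * s7   s6  s8 
   s8   s8  s8 
(> = start, * = accepting)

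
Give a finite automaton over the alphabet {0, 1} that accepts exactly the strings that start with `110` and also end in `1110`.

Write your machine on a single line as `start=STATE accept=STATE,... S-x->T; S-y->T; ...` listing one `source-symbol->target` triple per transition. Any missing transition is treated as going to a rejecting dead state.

Handle the two conditions separately and then intersect. The first has 5 states tracking whether the input so far still matches the prefix `110`; the second has 5 states tracking how much of the suffix `1110` has currently been matched. A product state is a pair (one from each), accepting exactly when both do.
          0    1  
>  S0     S1   S2 
   S1     S1   S3 
   S2     S1   S4 
   S3     S1   S5 
   S4     S6   S7 
   S5     S1   S7 
   S6     S6   S8 
   S7     S9   S7 
   S8     S6  S10 
   S9     S1   S3 
   S10    S6  S11 
   S11   S12  S11 
 * S12    S6   S8 
(> = start, * = accepting)

start=S0; accept=S12; S0-0->S1; S0-1->S2; S1-0->S1; S1-1->S3; S2-0->S1; S2-1->S4; S3-0->S1; S3-1->S5; S4-0->S6; S4-1->S7; S5-0->S1; S5-1->S7; S6-0->S6; S6-1->S8; S7-0->S9; S7-1->S7; S8-0->S6; S8-1->S10; S9-0->S1; S9-1->S3; S10-0->S6; S10-1->S11; S11-0->S12; S11-1->S11; S12-0->S6; S12-1->S8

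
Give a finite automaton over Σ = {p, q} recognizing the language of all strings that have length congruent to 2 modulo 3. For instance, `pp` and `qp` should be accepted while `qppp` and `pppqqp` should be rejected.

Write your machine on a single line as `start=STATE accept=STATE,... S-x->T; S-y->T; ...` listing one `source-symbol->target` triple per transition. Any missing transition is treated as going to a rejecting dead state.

start=S0; accept=S2; S0-p->S1; S0-q->S1; S1-p->S2; S1-q->S2; S2-p->S0; S2-q->S0

Count input length modulo 3: every symbol advances one step around the cycle S0 → S1 → S2 → S0. Accept at S2.
With 3 states:
        p   q  
>  S0   S1  S1 
   S1   S2  S2 
 * S2   S0  S0 
(> = start, * = accepting)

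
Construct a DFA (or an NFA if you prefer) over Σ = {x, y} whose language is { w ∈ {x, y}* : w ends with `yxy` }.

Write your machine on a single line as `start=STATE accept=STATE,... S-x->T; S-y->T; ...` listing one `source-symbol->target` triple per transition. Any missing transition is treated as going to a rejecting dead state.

Remember how much of `yxy` the current input suffix matches. State s0 means no match yet; s1 means the last symbol is `y`; s2 means the last 2 symbols are `yx`; s3 means the last 3 symbols are `yxy`. Only s3 accepts. On a mismatch, fall back to the longest proper suffix that is still a prefix of `yxy`.
A 4-state machine:
        x   y  
>  s0   s0  s1 
   s1   s2  s1 
   s2   s0  s3 
 * s3   s2  s1 
(> = start, * = accepting)

start=s0; accept=s3; s0-x->s0; s0-y->s1; s1-x->s2; s1-y->s1; s2-x->s0; s2-y->s3; s3-x->s2; s3-y->s1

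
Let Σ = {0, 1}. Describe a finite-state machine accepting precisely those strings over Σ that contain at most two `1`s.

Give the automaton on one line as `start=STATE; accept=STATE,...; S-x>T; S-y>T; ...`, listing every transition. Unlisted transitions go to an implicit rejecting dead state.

start=q0; accept=q0,q1,q2; q0-0>q0; q0-1>q1; q1-0>q1; q1-1>q2; q2-0>q2; q2-1>q3; q3-0>q3; q3-1>q3

Only the number of `1`s matters, and only up to 3. Make a chain q0 → q1 → q2 → q3 advanced by each `1` (with q3 absorbing); every other symbol self-loops. The accepting set is {q0, q1, q2}.
4 states suffice.
        0   1  
>* q0   q0  q1 
 * q1   q1  q2 
 * q2   q2  q3 
   q3   q3  q3 
(> = start, * = accepting)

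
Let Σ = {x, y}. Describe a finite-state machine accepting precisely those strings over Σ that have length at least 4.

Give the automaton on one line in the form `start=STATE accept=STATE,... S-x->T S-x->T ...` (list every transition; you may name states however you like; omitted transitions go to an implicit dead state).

start=A accept=E,F A-x->B A-y->B B-x->C B-y->C C-x->D C-y->D D-x->E D-y->E E-x->F E-y->F F-x->F F-y->F

Count input length up to 5: every symbol moves from A toward F, which means 'more than 4' and absorbs. Accept from {E, F}.
A 6-state machine:
       x  y 
>  A   B  B 
   B   C  C 
   C   D  D 
   D   E  E 
 * E   F  F 
 * F   F  F 
(> = start, * = accepting)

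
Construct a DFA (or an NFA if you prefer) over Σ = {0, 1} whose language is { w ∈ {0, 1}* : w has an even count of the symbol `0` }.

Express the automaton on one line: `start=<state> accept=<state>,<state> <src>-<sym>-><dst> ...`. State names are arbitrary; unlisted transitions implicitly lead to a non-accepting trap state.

start=q0 accept=q0 q0-0->q1 q0-1->q0 q1-0->q0 q1-1->q1

Keep the running count of `0`s modulo 2: each `0` advances along the cycle q0 → q1 → q0 while other symbols loop. Accept at q0.
A 2-state machine:
        0   1  
>* q0   q1  q0 
   q1   q0  q1 
(> = start, * = accepting)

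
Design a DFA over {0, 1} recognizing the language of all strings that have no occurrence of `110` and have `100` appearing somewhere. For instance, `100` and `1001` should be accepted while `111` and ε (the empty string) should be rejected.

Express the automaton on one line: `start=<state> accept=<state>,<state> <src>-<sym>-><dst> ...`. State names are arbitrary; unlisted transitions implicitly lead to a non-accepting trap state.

start=q0 accept=q4,q5,q6 q0-0->q0 q0-1->q1 q1-0->q2 q1-1->q3 q2-0->q4 q2-1->q1 q3-0->q3 q3-1->q3 q4-0->q4 q4-1->q5 q5-0->q4 q5-1->q6 q6-0->q3 q6-1->q6

Handle the two conditions separately and then intersect. The first has 4 states tracking partial matches of the forbidden pattern `110`; the second has 4 states tracking whether and how much of `100` has been seen. A product state is a pair (one from each), accepting exactly when both do. Minimizing collapses redundant product states.
A 7-state machine:
        0   1  
>  q0   q0  q1 
   q1   q2  q3 
   q2   q4  q1 
   q3   q3  q3 
 * q4   q4  q5 
 * q5   q4  q6 
 * q6   q3  q6 
(> = start, * = accepting)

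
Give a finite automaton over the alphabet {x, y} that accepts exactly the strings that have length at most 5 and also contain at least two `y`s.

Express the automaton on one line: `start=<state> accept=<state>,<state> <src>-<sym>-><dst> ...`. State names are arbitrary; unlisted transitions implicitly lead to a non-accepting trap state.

start=S0 accept=S5,S8,S11,S12 S0-x->S1 S0-y->S2 S1-x->S3 S1-y->S4 S2-x->S4 S2-y->S5 S3-x->S6 S3-y->S7 S4-x->S7 S4-y->S8 S5-x->S8 S5-y->S8 S6-x->S9 S6-y->S10 S7-x->S10 S7-y->S11 S8-x->S11 S8-y->S11 S9-x->S9 S9-y->S9 S10-x->S9 S10-y->S12 S11-x->S12 S11-y->S12 S12-x->S9 S12-y->S9

Build one automaton per condition and run them in lockstep. The first has 7 states tracking the input length, saturating at 6; the second has 4 states tracking the count of `y`s, saturating at 3. A product state is a pair (one from each), accepting exactly when both do. After merging equivalent states the machine shrinks.
A 13-state machine:
          x    y  
>  S0     S1   S2 
   S1     S3   S4 
   S2     S4   S5 
   S3     S6   S7 
   S4     S7   S8 
 * S5     S8   S8 
   S6     S9  S10 
   S7    S10  S11 
 * S8    S11  S11 
   S9     S9   S9 
   S10    S9  S12 
 * S11   S12  S12 
 * S12    S9   S9 
(> = start, * = accepting)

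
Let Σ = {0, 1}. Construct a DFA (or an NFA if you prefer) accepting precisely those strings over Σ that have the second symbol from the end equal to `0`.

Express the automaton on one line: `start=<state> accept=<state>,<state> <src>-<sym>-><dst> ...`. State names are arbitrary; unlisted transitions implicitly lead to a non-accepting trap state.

start=q0 accept=q3,q4 q0-0->q1 q0-1->q2 q1-0->q3 q1-1->q4 q2-0->q5 q2-1->q6 q3-0->q3 q3-1->q4 q4-0->q5 q4-1->q6 q5-0->q3 q5-1->q4 q6-0->q5 q6-1->q6

Because acceptance depends on a position counted from the end, the machine has to buffer the most recent 2 symbols. Make each state the string of the last up-to-2 symbols read; on input `x` shift the window left and append `x`. Accept when the buffered window has length 2 and begins with `0`.
With 7 states:
        0   1  
>  q0   q1  q2 
   q1   q3  q4 
   q2   q5  q6 
 * q3   q3  q4 
 * q4   q5  q6 
   q5   q3  q4 
   q6   q5  q6 
(> = start, * = accepting)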